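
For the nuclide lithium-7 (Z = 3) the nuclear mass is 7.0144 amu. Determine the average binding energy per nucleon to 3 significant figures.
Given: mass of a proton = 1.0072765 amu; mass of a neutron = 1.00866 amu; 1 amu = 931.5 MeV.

Z = 3, so N = A − Z = 7 − 3 = 4.
Total constituent mass: 3 × 1.0072765 + 4 × 1.00866 = 7.0564695 amu
Mass defect Δm = 7.0564695 − 7.0144 = 0.0420695 amu
Binding energy = Δm·c² = 0.0420695 × 931.5 MeV/amu = 39.1877 MeV
BE/A = 39.1877 MeV / 7 = 5.598 MeV/nucleon

5.60 MeV/nucleon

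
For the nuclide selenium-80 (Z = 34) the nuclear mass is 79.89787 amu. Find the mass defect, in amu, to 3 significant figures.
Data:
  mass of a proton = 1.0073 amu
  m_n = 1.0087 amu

0.751 amu

Σm = 34·m_p + 46·m_n = 34.2482 + 46.4002 = 80.6484 amu
Δm = 80.6484 − 79.89787 = 0.75053 amu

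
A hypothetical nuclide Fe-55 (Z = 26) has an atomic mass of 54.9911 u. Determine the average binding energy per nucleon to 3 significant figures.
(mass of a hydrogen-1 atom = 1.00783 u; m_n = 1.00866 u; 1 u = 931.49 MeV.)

7.85 MeV/nucleon

Mass of separated nucleons = 26(1.00783) + 29(1.00866) = 26.20358 + 29.25114 = 55.45472 u
Δm = 55.45472 − 54.9911 = 0.46362 u
E_B = 0.46362 × 931.49 = 431.857 MeV
BE/A = 431.857 MeV / 55 = 7.852 MeV/nucleon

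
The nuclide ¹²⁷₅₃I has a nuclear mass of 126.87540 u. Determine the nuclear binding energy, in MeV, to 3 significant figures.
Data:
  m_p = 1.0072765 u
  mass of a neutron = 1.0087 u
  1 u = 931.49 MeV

1070 MeV

With 53 protons and 74 neutrons (A = 127):
Mass of separated nucleons = 53(1.0072765) + 74(1.0087) = 53.3856545 + 74.6438 = 128.0294545 u
Mass defect Δm = 128.0294545 − 126.87540 = 1.1540545 u
E_B = 1.1540545 × 931.49 = 1074.99 MeV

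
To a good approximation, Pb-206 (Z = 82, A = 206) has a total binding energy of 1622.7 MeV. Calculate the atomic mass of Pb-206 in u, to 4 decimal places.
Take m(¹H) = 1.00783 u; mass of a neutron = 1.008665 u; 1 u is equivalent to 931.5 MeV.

205.9745 u

Mass defect = 1622.7 MeV / (931.5 MeV/u) = 1.742029 u
Constituent mass = 82(1.00783) + 124(1.008665) = 207.716520 u
Atomic mass = 207.716520 − 1.742029 = 205.974491 u ≈ 205.9745 u (to 4 decimal places)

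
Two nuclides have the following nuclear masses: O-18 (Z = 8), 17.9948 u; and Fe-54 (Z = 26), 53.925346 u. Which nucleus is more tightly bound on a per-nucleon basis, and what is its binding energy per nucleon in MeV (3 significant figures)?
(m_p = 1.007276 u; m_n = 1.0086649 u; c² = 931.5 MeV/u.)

O-18: Σm = 8(1.007276) + 10(1.0086649) = 18.1448570 u; Δm = 0.1500570 u; E_B = 139.778 MeV; E_B/A = 7.765 MeV
Fe-54: Σm = 26(1.007276) + 28(1.0086649) = 54.4317932 u; Δm = 0.5064472 u; E_B = 471.76 MeV; E_B/A = 8.736 MeV
Fe-54 has the higher binding energy per nucleon, so it is the more tightly bound nucleus.

Fe-54; 8.74 MeV/nucleon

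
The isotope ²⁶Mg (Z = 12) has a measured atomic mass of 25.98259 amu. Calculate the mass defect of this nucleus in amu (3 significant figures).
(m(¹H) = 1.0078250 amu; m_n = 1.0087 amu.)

Z = 12, so N = A − Z = 26 − 12 = 14.
Total constituent mass: 12 × 1.0078250 + 14 × 1.0087 = 26.2157000 amu
Δm = 26.2157000 − 25.98259 = 0.2331100 amu

0.233 amu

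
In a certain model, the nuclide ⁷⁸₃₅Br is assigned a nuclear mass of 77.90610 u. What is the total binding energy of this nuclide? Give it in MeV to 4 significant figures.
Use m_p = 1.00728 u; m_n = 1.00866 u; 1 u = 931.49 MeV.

The nucleus contains 35 protons and 78 − 35 = 43 neutrons.
Σm = 35·m_p + 43·m_n = 35.25480 + 43.37238 = 78.62718 u
Δm = 78.62718 − 77.90610 = 0.72108 u
E_B = 0.72108 × 931.49 = 671.679 MeV

671.7 MeV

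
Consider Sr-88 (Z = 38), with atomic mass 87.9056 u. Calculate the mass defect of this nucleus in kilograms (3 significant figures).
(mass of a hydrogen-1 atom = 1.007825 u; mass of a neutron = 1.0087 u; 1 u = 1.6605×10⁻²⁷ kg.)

Z = 38, so N = A − Z = 88 − 38 = 50.
Mass of separated nucleons = 38(1.007825) + 50(1.0087) = 38.297350 + 50.4350 = 88.732350 u
Mass defect Δm = 88.732350 − 87.9056 = 0.826750 u
In SI units: 0.826750 u × 1.6605×10⁻²⁷ kg/u = 1.3728e-27 kg

1.37e-27 kg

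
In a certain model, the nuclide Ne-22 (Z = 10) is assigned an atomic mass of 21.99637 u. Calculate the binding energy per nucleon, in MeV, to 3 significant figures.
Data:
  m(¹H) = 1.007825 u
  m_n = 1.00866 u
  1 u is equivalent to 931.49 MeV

Z = 10, so N = A − Z = 22 − 10 = 12.
Mass of separated nucleons = 10(1.007825) + 12(1.00866) = 10.078250 + 12.10392 = 22.182170 u
The mass defect is 22.182170 − 21.99637 = 0.185800 u.
Converting to energy: 0.185800 u × 931.49 MeV/u = 173.071 MeV
Per nucleon: 173.071 / 22 = 7.867 MeV

7.87 MeV/nucleon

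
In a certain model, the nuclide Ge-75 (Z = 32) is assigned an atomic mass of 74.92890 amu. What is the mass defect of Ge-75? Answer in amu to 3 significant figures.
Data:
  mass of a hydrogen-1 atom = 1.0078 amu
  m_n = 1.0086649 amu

Z = 32, so N = A − Z = 75 − 32 = 43.
Σm = 32·m(¹H) + 43·m_n = 32.2496 + 43.3725907 = 75.6221907 amu
The mass defect is 75.6221907 − 74.92890 = 0.6932907 amu.

0.693 amu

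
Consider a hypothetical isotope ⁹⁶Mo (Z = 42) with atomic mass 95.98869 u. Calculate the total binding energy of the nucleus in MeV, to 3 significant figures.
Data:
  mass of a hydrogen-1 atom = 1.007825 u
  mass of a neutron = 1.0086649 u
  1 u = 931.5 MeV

753 MeV

Mass of separated nucleons = 42(1.007825) + 54(1.0086649) = 42.328650 + 54.4679046 = 96.7965546 u
Mass defect Δm = 96.7965546 − 95.98869 = 0.8078646 u
Converting to energy: 0.8078646 u × 931.5 MeV/u = 752.526 MeV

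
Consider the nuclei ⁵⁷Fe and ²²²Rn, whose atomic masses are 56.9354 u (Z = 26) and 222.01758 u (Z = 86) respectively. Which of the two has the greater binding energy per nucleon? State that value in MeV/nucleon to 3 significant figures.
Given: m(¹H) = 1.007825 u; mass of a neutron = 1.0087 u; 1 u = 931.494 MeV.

⁵⁷Fe: Σm = 26(1.007825) + 31(1.0087) = 57.473150 u; Δm = 0.537750 u; E_B = 500.91 MeV; E_B/A = 8.788 MeV
²²²Rn: Σm = 86(1.007825) + 136(1.0087) = 223.856150 u; Δm = 1.838570 u; E_B = 1712.6 MeV; E_B/A = 7.714 MeV
⁵⁷Fe has the higher binding energy per nucleon, so it is the more tightly bound nucleus.

⁵⁷Fe; 8.79 MeV/nucleon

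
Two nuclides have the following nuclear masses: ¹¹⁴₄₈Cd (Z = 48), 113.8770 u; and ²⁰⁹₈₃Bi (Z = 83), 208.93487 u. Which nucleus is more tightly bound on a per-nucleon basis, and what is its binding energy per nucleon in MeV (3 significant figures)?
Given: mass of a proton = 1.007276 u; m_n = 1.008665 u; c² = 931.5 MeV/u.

¹¹⁴₄₈Cd; 8.53 MeV/nucleon

¹¹⁴₄₈Cd: Σm = 48(1.007276) + 66(1.008665) = 114.921138 u; Δm = 1.044138 u; E_B = 972.61 MeV; E_B/A = 8.532 MeV
²⁰⁹₈₃Bi: Σm = 83(1.007276) + 126(1.008665) = 210.695698 u; Δm = 1.760828 u; E_B = 1640.2 MeV; E_B/A = 7.848 MeV
¹¹⁴₄₈Cd has the higher binding energy per nucleon, so it is the more tightly bound nucleus.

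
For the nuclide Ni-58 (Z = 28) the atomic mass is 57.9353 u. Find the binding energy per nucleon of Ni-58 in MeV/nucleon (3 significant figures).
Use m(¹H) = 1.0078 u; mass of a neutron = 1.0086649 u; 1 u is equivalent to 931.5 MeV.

8.72 MeV/nucleon

Mass of separated nucleons = 28(1.0078) + 30(1.0086649) = 28.2184 + 30.2599470 = 58.4783470 u
The mass defect is 58.4783470 − 57.9353 = 0.5430470 u.
Binding energy = Δm·c² = 0.5430470 × 931.5 MeV/u = 505.848 MeV
BE/A = 505.848 MeV / 58 = 8.722 MeV/nucleon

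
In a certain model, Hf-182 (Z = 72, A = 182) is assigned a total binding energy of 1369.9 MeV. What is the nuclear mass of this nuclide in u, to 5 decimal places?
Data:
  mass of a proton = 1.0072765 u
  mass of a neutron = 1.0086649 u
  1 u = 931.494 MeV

Mass defect = 1369.9 MeV / (931.494 MeV/u) = 1.4706482 u
Constituent mass = 72(1.0072765) + 110(1.0086649) = 183.4770470 u
Nuclear mass = 183.4770470 − 1.4706482 = 182.0063988 u ≈ 182.00640 u (to 5 decimal places)

182.00640 u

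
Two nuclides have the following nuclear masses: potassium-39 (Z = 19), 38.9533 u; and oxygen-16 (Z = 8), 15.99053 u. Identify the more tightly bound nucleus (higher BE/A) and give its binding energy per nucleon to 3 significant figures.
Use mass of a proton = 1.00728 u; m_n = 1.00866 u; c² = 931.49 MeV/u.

potassium-39: Σm = 19(1.00728) + 20(1.00866) = 39.31152 u; Δm = 0.35822 u; E_B = 333.68 MeV; E_B/A = 8.556 MeV
oxygen-16: Σm = 8(1.00728) + 8(1.00866) = 16.12752 u; Δm = 0.13699 u; E_B = 127.60 MeV; E_B/A = 7.975 MeV
potassium-39 has the higher binding energy per nucleon, so it is the more tightly bound nucleus.

potassium-39; 8.56 MeV/nucleon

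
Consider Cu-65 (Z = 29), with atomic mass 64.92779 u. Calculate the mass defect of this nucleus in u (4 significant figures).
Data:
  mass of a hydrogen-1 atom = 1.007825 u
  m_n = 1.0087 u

0.6123 u

Z = 29, so N = A − Z = 65 − 29 = 36.
Total constituent mass: 29 × 1.007825 + 36 × 1.0087 = 65.540125 u
Mass defect Δm = 65.540125 − 64.92779 = 0.612335 u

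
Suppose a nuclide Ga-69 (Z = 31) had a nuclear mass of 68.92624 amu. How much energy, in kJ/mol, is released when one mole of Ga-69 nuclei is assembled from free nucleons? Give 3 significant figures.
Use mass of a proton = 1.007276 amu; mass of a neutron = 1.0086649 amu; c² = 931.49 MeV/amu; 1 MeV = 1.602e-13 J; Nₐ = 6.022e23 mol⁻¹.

5.65e+10 kJ/mol

Z = 31, so N = A − Z = 69 − 31 = 38.
Total constituent mass: 31 × 1.007276 + 38 × 1.0086649 = 69.5548222 amu
Mass defect Δm = 69.5548222 − 68.92624 = 0.6285822 amu
Binding energy = Δm·c² = 0.6285822 × 931.49 MeV/amu = 585.518 MeV
Per nucleus in joules: 585.518 MeV × 1.602e-13 J/MeV = 9.3800e-11 J
Per mole: 9.3800e-11 J × 6.022e23 mol⁻¹ = 5.6486e+13 J/mol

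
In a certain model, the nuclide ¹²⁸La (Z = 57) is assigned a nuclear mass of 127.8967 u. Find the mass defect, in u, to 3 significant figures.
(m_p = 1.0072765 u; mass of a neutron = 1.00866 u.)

1.13 u

With 57 protons and 71 neutrons (A = 128):
Mass of separated nucleons = 57(1.0072765) + 71(1.00866) = 57.4147605 + 71.61486 = 129.0296205 u
Δm = 129.0296205 − 127.8967 = 1.1329205 u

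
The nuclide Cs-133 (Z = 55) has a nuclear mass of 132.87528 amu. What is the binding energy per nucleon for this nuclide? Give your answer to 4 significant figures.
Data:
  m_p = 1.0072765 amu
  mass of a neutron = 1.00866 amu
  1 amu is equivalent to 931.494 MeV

8.407 MeV/nucleon

Σm = 55·m_p + 78·m_n = 55.4002075 + 78.67548 = 134.0756875 amu
Δm = 134.0756875 − 132.87528 = 1.2004075 amu
Binding energy = Δm·c² = 1.2004075 × 931.494 MeV/amu = 1118.17 MeV
BE/A = 1118.17 MeV / 133 = 8.407 MeV/nucleon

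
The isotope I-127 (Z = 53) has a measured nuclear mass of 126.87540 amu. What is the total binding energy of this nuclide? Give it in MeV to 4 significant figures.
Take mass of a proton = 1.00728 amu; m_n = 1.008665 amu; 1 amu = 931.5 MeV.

The nucleus contains 53 protons and 127 − 53 = 74 neutrons.
Total constituent mass: 53 × 1.00728 + 74 × 1.008665 = 128.027050 amu
The mass defect is 128.027050 − 126.87540 = 1.151650 amu.
E_B = 1.151650 × 931.5 = 1072.76 MeV

1073 MeV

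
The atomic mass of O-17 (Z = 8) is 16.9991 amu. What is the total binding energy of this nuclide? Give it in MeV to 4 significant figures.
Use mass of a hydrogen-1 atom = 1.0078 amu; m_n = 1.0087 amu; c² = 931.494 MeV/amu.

Σm = 8·m(¹H) + 9·m_n = 8.0624 + 9.0783 = 17.1407 amu
Δm = 17.1407 − 16.9991 = 0.1416 amu
Converting to energy: 0.1416 amu × 931.494 MeV/amu = 131.900 MeV

131.9 MeV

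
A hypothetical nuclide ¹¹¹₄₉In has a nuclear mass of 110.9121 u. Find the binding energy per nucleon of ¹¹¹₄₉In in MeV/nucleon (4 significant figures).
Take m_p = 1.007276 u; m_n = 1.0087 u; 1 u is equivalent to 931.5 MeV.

Mass of separated nucleons = 49(1.007276) + 62(1.0087) = 49.356524 + 62.5394 = 111.895924 u
The mass defect is 111.895924 − 110.9121 = 0.983824 u.
Binding energy = Δm·c² = 0.983824 × 931.5 MeV/u = 916.432 MeV
Per nucleon: 916.432 / 111 = 8.256 MeV

8.256 MeV/nucleon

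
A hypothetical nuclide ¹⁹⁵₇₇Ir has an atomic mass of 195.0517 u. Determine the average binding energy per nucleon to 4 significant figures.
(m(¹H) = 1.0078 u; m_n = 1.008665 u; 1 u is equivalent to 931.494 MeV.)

Σm = 77·m(¹H) + 118·m_n = 77.6006 + 119.022470 = 196.623070 u
Mass defect Δm = 196.623070 − 195.0517 = 1.571370 u
Converting to energy: 1.571370 u × 931.494 MeV/u = 1463.72 MeV
BE/A = 1463.72 MeV / 195 = 7.506 MeV/nucleon

7.506 MeV/nucleon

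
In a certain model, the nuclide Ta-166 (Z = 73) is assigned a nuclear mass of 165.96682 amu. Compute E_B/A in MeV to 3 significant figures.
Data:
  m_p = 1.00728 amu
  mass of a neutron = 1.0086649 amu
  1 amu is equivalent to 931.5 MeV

The nucleus contains 73 protons and 166 − 73 = 93 neutrons.
Mass of separated nucleons = 73(1.00728) + 93(1.0086649) = 73.53144 + 93.8058357 = 167.3372757 amu
The mass defect is 167.3372757 − 165.96682 = 1.3704557 amu.
Converting to energy: 1.3704557 amu × 931.5 MeV/amu = 1276.58 MeV
BE/A = 1276.58 MeV / 166 = 7.690 MeV/nucleon

7.69 MeV/nucleon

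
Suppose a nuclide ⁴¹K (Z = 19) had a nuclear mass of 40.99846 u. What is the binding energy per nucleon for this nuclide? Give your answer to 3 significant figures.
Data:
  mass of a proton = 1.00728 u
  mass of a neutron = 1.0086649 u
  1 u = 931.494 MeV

7.51 MeV/nucleon

Mass of separated nucleons = 19(1.00728) + 22(1.0086649) = 19.13832 + 22.1906278 = 41.3289478 u
Mass defect Δm = 41.3289478 − 40.99846 = 0.3304878 u
Binding energy = Δm·c² = 0.3304878 × 931.494 MeV/u = 307.847 MeV
BE/A = 307.847 MeV / 41 = 7.508 MeV/nucleon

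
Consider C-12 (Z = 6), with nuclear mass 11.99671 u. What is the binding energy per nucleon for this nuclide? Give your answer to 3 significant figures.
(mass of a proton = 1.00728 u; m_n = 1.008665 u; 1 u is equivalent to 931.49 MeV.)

Mass of separated nucleons = 6(1.00728) + 6(1.008665) = 6.04368 + 6.051990 = 12.095670 u
The mass defect is 12.095670 − 11.99671 = 0.098960 u.
Binding energy = Δm·c² = 0.098960 × 931.49 MeV/u = 92.1803 MeV
Per nucleon: 92.1803 / 12 = 7.682 MeV

7.68 MeV/nucleon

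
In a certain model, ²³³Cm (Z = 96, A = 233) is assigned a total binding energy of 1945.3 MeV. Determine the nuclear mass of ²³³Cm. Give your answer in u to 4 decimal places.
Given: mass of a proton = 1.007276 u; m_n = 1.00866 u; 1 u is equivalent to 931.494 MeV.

232.7966 u

Mass defect = 1945.3 MeV / (931.494 MeV/u) = 2.088366 u
Constituent mass = 96(1.007276) + 137(1.00866) = 234.884916 u
Nuclear mass = 234.884916 − 2.088366 = 232.796550 u ≈ 232.7966 u (to 4 decimal places)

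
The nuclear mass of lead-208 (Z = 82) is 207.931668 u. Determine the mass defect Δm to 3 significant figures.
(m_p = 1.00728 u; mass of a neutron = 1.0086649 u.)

1.76 u

Z = 82, so N = A − Z = 208 − 82 = 126.
Σm = 82·m_p + 126·m_n = 82.59696 + 127.0917774 = 209.6887374 u
Mass defect Δm = 209.6887374 − 207.931668 = 1.7570694 u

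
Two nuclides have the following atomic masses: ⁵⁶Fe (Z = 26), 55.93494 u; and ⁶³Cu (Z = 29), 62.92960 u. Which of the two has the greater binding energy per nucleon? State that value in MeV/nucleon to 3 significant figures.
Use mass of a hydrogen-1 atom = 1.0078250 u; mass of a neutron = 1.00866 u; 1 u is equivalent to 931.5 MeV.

⁵⁶Fe: Σm = 26(1.0078250) + 30(1.00866) = 56.4632500 u; Δm = 0.5283100 u; E_B = 492.12 MeV; E_B/A = 8.788 MeV
⁶³Cu: Σm = 29(1.0078250) + 34(1.00866) = 63.5213650 u; Δm = 0.5917650 u; E_B = 551.23 MeV; E_B/A = 8.750 MeV
⁵⁶Fe has the higher binding energy per nucleon, so it is the more tightly bound nucleus.

⁵⁶Fe; 8.79 MeV/nucleon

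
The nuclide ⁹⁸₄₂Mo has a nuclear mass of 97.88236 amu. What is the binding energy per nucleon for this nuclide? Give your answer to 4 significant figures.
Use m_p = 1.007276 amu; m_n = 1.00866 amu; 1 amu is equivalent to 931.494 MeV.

Mass of separated nucleons = 42(1.007276) + 56(1.00866) = 42.305592 + 56.48496 = 98.790552 amu
Δm = 98.790552 − 97.88236 = 0.908192 amu
E_B = 0.908192 × 931.494 = 845.975 MeV
Per nucleon: 845.975 / 98 = 8.632 MeV

8.632 MeV/nucleon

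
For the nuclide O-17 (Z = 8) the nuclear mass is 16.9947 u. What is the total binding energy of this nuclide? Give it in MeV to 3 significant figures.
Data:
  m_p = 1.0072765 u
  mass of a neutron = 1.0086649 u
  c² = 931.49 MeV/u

132 MeV

Mass of separated nucleons = 8(1.0072765) + 9(1.0086649) = 8.0582120 + 9.0779841 = 17.1361961 u
Δm = 17.1361961 − 16.9947 = 0.1414961 u
E_B = 0.1414961 × 931.49 = 131.802 MeV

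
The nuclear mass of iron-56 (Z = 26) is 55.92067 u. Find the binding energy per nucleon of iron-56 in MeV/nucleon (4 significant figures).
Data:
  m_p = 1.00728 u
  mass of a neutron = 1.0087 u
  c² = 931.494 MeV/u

With 26 protons and 30 neutrons (A = 56):
Total constituent mass: 26 × 1.00728 + 30 × 1.0087 = 56.45028 u
Mass defect Δm = 56.45028 − 55.92067 = 0.52961 u
E_B = 0.52961 × 931.494 = 493.329 MeV
BE/A = 493.329 MeV / 56 = 8.809 MeV/nucleon

8.809 MeV/nucleon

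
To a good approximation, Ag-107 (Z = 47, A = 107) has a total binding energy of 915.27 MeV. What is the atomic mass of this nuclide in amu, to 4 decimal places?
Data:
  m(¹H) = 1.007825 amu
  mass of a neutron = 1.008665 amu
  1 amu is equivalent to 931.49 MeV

106.9051 amu

Mass defect = 915.27 MeV / (931.49 MeV/amu) = 0.982587 amu
Constituent mass = 47(1.007825) + 60(1.008665) = 107.887675 amu
Atomic mass = 107.887675 − 0.982587 = 106.905088 amu ≈ 106.9051 amu (to 4 decimal places)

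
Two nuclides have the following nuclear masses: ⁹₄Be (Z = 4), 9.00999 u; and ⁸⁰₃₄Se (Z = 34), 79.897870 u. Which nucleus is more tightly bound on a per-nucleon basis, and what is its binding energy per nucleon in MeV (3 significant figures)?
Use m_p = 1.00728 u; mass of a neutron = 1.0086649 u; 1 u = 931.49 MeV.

⁹₄Be: Σm = 4(1.00728) + 5(1.0086649) = 9.0724445 u; Δm = 0.0624545 u; E_B = 58.176 MeV; E_B/A = 6.464 MeV
⁸⁰₃₄Se: Σm = 34(1.00728) + 46(1.0086649) = 80.6461054 u; Δm = 0.7482354 u; E_B = 696.97 MeV; E_B/A = 8.712 MeV
⁸⁰₃₄Se has the higher binding energy per nucleon, so it is the more tightly bound nucleus.

⁸⁰₃₄Se; 8.71 MeV/nucleon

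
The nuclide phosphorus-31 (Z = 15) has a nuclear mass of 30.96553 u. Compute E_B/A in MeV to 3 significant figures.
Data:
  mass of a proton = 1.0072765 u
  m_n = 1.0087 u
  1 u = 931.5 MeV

8.50 MeV/nucleon

The nucleus contains 15 protons and 31 − 15 = 16 neutrons.
Σm = 15·m_p + 16·m_n = 15.1091475 + 16.1392 = 31.2483475 u
Δm = 31.2483475 − 30.96553 = 0.2828175 u
Converting to energy: 0.2828175 u × 931.5 MeV/u = 263.445 MeV
Dividing by A = 31 gives 8.498 MeV per nucleon.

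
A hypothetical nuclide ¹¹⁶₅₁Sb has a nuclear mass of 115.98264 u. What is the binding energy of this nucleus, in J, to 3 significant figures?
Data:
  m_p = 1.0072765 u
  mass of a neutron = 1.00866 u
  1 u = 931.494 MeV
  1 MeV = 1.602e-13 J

Total constituent mass: 51 × 1.0072765 + 65 × 1.00866 = 116.9340015 u
The mass defect is 116.9340015 − 115.98264 = 0.9513615 u.
E_B = 0.9513615 × 931.494 = 886.188 MeV
In joules: 886.188 MeV × 1.602e-13 J/MeV = 1.4197e-10 J

1.42e-10 J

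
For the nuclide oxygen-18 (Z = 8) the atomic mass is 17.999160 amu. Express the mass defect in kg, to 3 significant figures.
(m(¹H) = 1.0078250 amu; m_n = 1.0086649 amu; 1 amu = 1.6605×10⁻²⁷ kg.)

2.49e-28 kg

The nucleus contains 8 protons and 18 − 8 = 10 neutrons.
Σm = 8·m(¹H) + 10·m_n = 8.0626000 + 10.0866490 = 18.1492490 amu
Mass defect Δm = 18.1492490 − 17.999160 = 0.1500890 amu
In SI units: 0.1500890 amu × 1.6605×10⁻²⁷ kg/amu = 2.4922e-28 kg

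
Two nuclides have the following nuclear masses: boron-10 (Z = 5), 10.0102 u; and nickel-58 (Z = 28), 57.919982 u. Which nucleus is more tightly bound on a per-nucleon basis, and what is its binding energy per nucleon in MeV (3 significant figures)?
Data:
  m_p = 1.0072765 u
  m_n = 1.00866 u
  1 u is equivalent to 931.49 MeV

boron-10: Σm = 5(1.0072765) + 5(1.00866) = 10.0796825 u; Δm = 0.0694825 u; E_B = 64.722 MeV; E_B/A = 6.472 MeV
nickel-58: Σm = 28(1.0072765) + 30(1.00866) = 58.4635420 u; Δm = 0.5435600 u; E_B = 506.32 MeV; E_B/A = 8.730 MeV
nickel-58 has the higher binding energy per nucleon, so it is the more tightly bound nucleus.

nickel-58; 8.73 MeV/nucleon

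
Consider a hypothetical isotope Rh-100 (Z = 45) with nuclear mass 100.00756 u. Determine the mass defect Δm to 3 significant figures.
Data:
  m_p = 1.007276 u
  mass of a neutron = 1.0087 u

The nucleus contains 45 protons and 100 − 45 = 55 neutrons.
Mass of separated nucleons = 45(1.007276) + 55(1.0087) = 45.327420 + 55.4785 = 100.805920 u
The mass defect is 100.805920 − 100.00756 = 0.798360 u.

0.798 u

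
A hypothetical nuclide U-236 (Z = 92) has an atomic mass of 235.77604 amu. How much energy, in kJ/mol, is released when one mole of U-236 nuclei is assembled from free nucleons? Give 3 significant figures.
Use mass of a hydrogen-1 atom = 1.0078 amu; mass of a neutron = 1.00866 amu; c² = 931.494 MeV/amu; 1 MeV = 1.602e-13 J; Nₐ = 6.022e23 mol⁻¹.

1.97e+11 kJ/mol

The nucleus contains 92 protons and 236 − 92 = 144 neutrons.
Total constituent mass: 92 × 1.0078 + 144 × 1.00866 = 237.96464 amu
The mass defect is 237.96464 − 235.77604 = 2.18860 amu.
Converting to energy: 2.18860 amu × 931.494 MeV/amu = 2038.67 MeV
Per nucleus in joules: 2038.67 MeV × 1.602e-13 J/MeV = 3.2659e-10 J
Per mole: 3.2659e-10 J × 6.022e23 mol⁻¹ = 1.9667e+14 J/mol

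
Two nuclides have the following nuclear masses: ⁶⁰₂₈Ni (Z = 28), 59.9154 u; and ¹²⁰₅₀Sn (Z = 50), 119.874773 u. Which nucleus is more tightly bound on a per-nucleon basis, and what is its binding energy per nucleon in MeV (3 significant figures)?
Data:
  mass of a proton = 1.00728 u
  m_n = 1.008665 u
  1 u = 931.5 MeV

⁶⁰₂₈Ni: Σm = 28(1.00728) + 32(1.008665) = 60.481120 u; Δm = 0.565720 u; E_B = 526.97 MeV; E_B/A = 8.783 MeV
¹²⁰₅₀Sn: Σm = 50(1.00728) + 70(1.008665) = 120.970550 u; Δm = 1.095777 u; E_B = 1020.7 MeV; E_B/A = 8.506 MeV
⁶⁰₂₈Ni has the higher binding energy per nucleon, so it is the more tightly bound nucleus.

⁶⁰₂₈Ni; 8.78 MeV/nucleon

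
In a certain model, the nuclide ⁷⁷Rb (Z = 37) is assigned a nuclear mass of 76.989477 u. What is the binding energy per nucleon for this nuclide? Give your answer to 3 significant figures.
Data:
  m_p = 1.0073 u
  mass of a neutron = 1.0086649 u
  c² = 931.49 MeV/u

7.59 MeV/nucleon

The nucleus contains 37 protons and 77 − 37 = 40 neutrons.
Σm = 37·m_p + 40·m_n = 37.2701 + 40.3465960 = 77.6166960 u
The mass defect is 77.6166960 − 76.989477 = 0.6272190 u.
Binding energy = Δm·c² = 0.6272190 × 931.49 MeV/u = 584.248 MeV
BE/A = 584.248 MeV / 77 = 7.588 MeV/nucleon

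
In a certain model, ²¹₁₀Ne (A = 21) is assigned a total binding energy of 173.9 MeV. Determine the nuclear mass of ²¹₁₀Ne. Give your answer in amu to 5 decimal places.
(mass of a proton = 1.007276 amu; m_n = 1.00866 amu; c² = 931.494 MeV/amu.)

20.98133 amu

Mass defect = 173.9 MeV / (931.494 MeV/amu) = 0.1866893 amu
Constituent mass = 10(1.007276) + 11(1.00866) = 21.168020 amu
Nuclear mass = 21.168020 − 0.1866893 = 20.9813307 amu ≈ 20.98133 amu (to 5 decimal places)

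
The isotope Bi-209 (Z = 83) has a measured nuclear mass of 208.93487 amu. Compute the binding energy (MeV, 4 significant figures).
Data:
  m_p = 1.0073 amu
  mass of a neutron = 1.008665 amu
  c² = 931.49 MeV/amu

1642 MeV

Mass of separated nucleons = 83(1.0073) + 126(1.008665) = 83.6059 + 127.091790 = 210.697690 amu
Mass defect Δm = 210.697690 − 208.93487 = 1.762820 amu
Converting to energy: 1.762820 amu × 931.49 MeV/amu = 1642.05 MeV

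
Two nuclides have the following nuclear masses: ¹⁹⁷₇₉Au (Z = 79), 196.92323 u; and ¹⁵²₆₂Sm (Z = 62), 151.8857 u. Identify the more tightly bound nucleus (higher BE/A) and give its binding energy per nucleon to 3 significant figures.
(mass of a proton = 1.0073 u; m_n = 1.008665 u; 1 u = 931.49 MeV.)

¹⁵²₆₂Sm; 8.25 MeV/nucleon

¹⁹⁷₇₉Au: Σm = 79(1.0073) + 118(1.008665) = 198.599170 u; Δm = 1.675940 u; E_B = 1561.1 MeV; E_B/A = 7.924 MeV
¹⁵²₆₂Sm: Σm = 62(1.0073) + 90(1.008665) = 153.232450 u; Δm = 1.346750 u; E_B = 1254.5 MeV; E_B/A = 8.253 MeV
¹⁵²₆₂Sm has the higher binding energy per nucleon, so it is the more tightly bound nucleus.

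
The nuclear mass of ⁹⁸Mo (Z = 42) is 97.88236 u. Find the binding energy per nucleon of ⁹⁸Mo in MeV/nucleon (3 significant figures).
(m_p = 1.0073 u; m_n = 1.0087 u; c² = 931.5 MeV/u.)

Σm = 42·m_p + 56·m_n = 42.3066 + 56.4872 = 98.7938 u
Δm = 98.7938 − 97.88236 = 0.91144 u
Binding energy = Δm·c² = 0.91144 × 931.5 MeV/u = 849.006 MeV
Dividing by A = 98 gives 8.663 MeV per nucleon.

8.66 MeV/nucleon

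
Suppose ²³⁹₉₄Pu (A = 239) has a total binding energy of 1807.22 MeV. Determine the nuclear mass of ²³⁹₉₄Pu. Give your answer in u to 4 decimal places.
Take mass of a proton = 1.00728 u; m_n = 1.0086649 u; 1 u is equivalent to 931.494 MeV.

239.0006 u

Mass defect = 1807.22 MeV / (931.494 MeV/u) = 1.940131 u
Constituent mass = 94(1.00728) + 145(1.0086649) = 240.9407305 u
Nuclear mass = 240.9407305 − 1.940131 = 239.0005995 u ≈ 239.0006 u (to 4 decimal places)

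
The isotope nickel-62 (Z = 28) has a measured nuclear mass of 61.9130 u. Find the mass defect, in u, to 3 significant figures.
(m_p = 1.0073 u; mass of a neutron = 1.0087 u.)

0.587 u

The nucleus contains 28 protons and 62 − 28 = 34 neutrons.
Σm = 28·m_p + 34·m_n = 28.2044 + 34.2958 = 62.5002 u
Δm = 62.5002 − 61.9130 = 0.5872 u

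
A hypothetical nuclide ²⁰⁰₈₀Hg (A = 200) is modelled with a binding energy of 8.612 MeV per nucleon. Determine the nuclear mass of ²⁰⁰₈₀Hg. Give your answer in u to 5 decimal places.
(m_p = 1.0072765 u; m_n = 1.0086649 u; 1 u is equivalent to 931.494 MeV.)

199.77284 u

Total binding energy = 200 × 8.612 = 1722.400 MeV
Mass defect = 1722.400 MeV / (931.494 MeV/u) = 1.8490726 u
Constituent mass = 80(1.0072765) + 120(1.0086649) = 201.6219080 u
Nuclear mass = 201.6219080 − 1.8490726 = 199.7728354 u ≈ 199.77284 u (to 5 decimal places)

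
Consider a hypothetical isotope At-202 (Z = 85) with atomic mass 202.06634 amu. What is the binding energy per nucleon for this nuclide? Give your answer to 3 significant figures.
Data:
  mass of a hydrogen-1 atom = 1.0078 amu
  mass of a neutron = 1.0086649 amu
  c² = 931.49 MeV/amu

7.43 MeV/nucleon

Total constituent mass: 85 × 1.0078 + 117 × 1.0086649 = 203.6767933 amu
Δm = 203.6767933 − 202.06634 = 1.6104533 amu
Binding energy = Δm·c² = 1.6104533 × 931.49 MeV/amu = 1500.12 MeV
BE/A = 1500.12 MeV / 202 = 7.426 MeV/nucleon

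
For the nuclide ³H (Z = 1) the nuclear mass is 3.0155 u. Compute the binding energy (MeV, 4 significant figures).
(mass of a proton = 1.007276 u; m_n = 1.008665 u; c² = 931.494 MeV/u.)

Σm = 1·m_p + 2·m_n = 1.007276 + 2.017330 = 3.024606 u
Δm = 3.024606 − 3.0155 = 0.009106 u
Binding energy = Δm·c² = 0.009106 × 931.494 MeV/u = 8.48218 MeV

8.482 MeV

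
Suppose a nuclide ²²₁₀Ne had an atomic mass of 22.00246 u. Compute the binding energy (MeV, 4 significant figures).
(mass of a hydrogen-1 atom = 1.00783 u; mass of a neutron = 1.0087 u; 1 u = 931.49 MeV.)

167.9 MeV

Total constituent mass: 10 × 1.00783 + 12 × 1.0087 = 22.18270 u
The mass defect is 22.18270 − 22.00246 = 0.18024 u.
Converting to energy: 0.18024 u × 931.49 MeV/u = 167.892 MeV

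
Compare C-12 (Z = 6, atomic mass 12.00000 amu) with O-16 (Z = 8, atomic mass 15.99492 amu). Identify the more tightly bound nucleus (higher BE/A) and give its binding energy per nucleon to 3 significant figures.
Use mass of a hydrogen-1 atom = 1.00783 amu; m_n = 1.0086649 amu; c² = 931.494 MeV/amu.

C-12: Σm = 6(1.00783) + 6(1.0086649) = 12.0989694 amu; Δm = 0.0989694 amu; E_B = 92.189 MeV; E_B/A = 7.682 MeV
O-16: Σm = 8(1.00783) + 8(1.0086649) = 16.1319592 amu; Δm = 0.1370392 amu; E_B = 127.65 MeV; E_B/A = 7.978 MeV
O-16 has the higher binding energy per nucleon, so it is the more tightly bound nucleus.

O-16; 7.98 MeV/nucleon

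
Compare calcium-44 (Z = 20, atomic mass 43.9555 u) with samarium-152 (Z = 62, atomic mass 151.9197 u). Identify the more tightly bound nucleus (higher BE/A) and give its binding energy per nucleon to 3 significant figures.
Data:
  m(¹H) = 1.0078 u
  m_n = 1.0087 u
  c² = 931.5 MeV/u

calcium-44; 8.67 MeV/nucleon

calcium-44: Σm = 20(1.0078) + 24(1.0087) = 44.3648 u; Δm = 0.4093 u; E_B = 381.26 MeV; E_B/A = 8.665 MeV
samarium-152: Σm = 62(1.0078) + 90(1.0087) = 153.2666 u; Δm = 1.3469 u; E_B = 1254.6 MeV; E_B/A = 8.254 MeV
calcium-44 has the higher binding energy per nucleon, so it is the more tightly bound nucleus.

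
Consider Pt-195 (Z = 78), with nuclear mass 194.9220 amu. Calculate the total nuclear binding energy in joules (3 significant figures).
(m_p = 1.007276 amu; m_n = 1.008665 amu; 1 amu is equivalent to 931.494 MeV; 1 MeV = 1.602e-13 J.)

2.48e-10 J

With 78 protons and 117 neutrons (A = 195):
Mass of separated nucleons = 78(1.007276) + 117(1.008665) = 78.567528 + 118.013805 = 196.581333 amu
The mass defect is 196.581333 − 194.9220 = 1.659333 amu.
Binding energy = Δm·c² = 1.659333 × 931.494 MeV/amu = 1545.66 MeV
In joules: 1545.66 MeV × 1.602e-13 J/MeV = 2.4761e-10 J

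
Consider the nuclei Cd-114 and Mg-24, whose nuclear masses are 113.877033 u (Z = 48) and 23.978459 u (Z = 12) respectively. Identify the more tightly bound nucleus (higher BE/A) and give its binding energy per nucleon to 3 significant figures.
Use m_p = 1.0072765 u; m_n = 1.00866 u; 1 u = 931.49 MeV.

Cd-114; 8.53 MeV/nucleon

Cd-114: Σm = 48(1.0072765) + 66(1.00866) = 114.9208320 u; Δm = 1.0437990 u; E_B = 972.29 MeV; E_B/A = 8.529 MeV
Mg-24: Σm = 12(1.0072765) + 12(1.00866) = 24.1912380 u; Δm = 0.2127790 u; E_B = 198.20 MeV; E_B/A = 8.258 MeV
Cd-114 has the higher binding energy per nucleon, so it is the more tightly bound nucleus.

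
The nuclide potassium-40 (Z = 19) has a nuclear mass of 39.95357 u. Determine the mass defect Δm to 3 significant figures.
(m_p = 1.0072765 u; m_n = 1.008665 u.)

Σm = 19·m_p + 21·m_n = 19.1382535 + 21.181965 = 40.3202185 u
Δm = 40.3202185 − 39.95357 = 0.3666485 u

0.367 u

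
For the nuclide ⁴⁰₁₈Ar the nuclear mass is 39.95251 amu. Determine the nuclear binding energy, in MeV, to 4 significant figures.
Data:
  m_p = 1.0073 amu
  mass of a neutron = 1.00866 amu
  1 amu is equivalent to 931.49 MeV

Z = 18, so N = A − Z = 40 − 18 = 22.
Mass of separated nucleons = 18(1.0073) + 22(1.00866) = 18.1314 + 22.19052 = 40.32192 amu
Δm = 40.32192 − 39.95251 = 0.36941 amu
Binding energy = Δm·c² = 0.36941 × 931.49 MeV/amu = 344.102 MeV

344.1 MeV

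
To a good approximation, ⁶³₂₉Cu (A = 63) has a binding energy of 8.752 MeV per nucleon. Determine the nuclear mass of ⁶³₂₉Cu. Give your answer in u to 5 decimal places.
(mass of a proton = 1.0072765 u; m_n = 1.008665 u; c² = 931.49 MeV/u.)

Total binding energy = 63 × 8.752 = 551.376 MeV
Mass defect = 551.376 MeV / (931.49 MeV/u) = 0.5919291 u
Constituent mass = 29(1.0072765) + 34(1.008665) = 63.5056285 u
Nuclear mass = 63.5056285 − 0.5919291 = 62.9136994 u ≈ 62.91370 u (to 5 decimal places)

62.91370 u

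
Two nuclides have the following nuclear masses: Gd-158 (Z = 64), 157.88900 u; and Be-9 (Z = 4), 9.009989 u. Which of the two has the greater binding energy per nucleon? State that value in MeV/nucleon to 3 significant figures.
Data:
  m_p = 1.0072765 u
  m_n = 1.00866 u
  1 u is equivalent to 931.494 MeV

Gd-158; 8.20 MeV/nucleon

Gd-158: Σm = 64(1.0072765) + 94(1.00866) = 159.2797360 u; Δm = 1.3907360 u; E_B = 1295.5 MeV; E_B/A = 8.199 MeV
Be-9: Σm = 4(1.0072765) + 5(1.00866) = 9.0724060 u; Δm = 0.0624170 u; E_B = 58.141 MeV; E_B/A = 6.460 MeV
Gd-158 has the higher binding energy per nucleon, so it is the more tightly bound nucleus.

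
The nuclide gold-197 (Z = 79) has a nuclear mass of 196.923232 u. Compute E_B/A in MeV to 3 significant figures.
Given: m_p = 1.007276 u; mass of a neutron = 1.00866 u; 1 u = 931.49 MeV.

7.91 MeV/nucleon

Σm = 79·m_p + 118·m_n = 79.574804 + 119.02188 = 198.596684 u
The mass defect is 198.596684 − 196.923232 = 1.673452 u.
Converting to energy: 1.673452 u × 931.49 MeV/u = 1558.80 MeV
BE/A = 1558.80 MeV / 197 = 7.913 MeV/nucleon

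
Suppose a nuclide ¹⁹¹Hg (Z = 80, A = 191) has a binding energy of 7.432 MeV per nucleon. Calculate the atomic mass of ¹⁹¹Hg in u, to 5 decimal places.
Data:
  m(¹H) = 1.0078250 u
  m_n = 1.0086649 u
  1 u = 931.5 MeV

191.06390 u

Total binding energy = 191 × 7.432 = 1419.512 MeV
Mass defect = 1419.512 MeV / (931.5 MeV/u) = 1.5238991 u
Constituent mass = 80(1.0078250) + 111(1.0086649) = 192.5878039 u
Atomic mass = 192.5878039 − 1.5238991 = 191.0639048 u ≈ 191.06390 u (to 5 decimal places)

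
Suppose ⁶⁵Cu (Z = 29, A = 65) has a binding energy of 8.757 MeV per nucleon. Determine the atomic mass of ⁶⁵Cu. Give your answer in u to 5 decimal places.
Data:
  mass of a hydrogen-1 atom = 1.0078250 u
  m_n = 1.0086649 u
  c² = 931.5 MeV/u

Total binding energy = 65 × 8.757 = 569.205 MeV
Mass defect = 569.205 MeV / (931.5 MeV/u) = 0.6110628 u
Constituent mass = 29(1.0078250) + 36(1.0086649) = 65.5388614 u
Atomic mass = 65.5388614 − 0.6110628 = 64.9277986 u ≈ 64.92780 u (to 5 decimal places)

64.92780 u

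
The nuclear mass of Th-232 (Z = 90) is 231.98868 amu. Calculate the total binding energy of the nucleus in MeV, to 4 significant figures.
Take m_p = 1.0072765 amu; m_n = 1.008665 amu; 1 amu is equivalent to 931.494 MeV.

The nucleus contains 90 protons and 232 − 90 = 142 neutrons.
Σm = 90·m_p + 142·m_n = 90.6548850 + 143.230430 = 233.8853150 amu
The mass defect is 233.8853150 − 231.98868 = 1.8966350 amu.
Converting to energy: 1.8966350 amu × 931.494 MeV/amu = 1766.70 MeV

1767 MeV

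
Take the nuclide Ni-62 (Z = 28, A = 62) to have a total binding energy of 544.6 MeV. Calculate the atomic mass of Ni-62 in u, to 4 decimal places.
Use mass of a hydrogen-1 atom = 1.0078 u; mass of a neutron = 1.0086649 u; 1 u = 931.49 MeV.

Mass defect = 544.6 MeV / (931.49 MeV/u) = 0.584655 u
Constituent mass = 28(1.0078) + 34(1.0086649) = 62.5130066 u
Atomic mass = 62.5130066 − 0.584655 = 61.9283516 u ≈ 61.9284 u (to 4 decimal places)

61.9284 u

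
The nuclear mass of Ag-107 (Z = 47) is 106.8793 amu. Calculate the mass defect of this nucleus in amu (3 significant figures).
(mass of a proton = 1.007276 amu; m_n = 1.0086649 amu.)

Z = 47, so N = A − Z = 107 − 47 = 60.
Total constituent mass: 47 × 1.007276 + 60 × 1.0086649 = 107.8618660 amu
The mass defect is 107.8618660 − 106.8793 = 0.9825660 amu.

0.983 amu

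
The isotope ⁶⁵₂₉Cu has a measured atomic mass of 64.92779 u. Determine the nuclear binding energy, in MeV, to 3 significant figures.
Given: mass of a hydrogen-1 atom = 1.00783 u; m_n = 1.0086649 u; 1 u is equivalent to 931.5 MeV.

569 MeV

The nucleus contains 29 protons and 65 − 29 = 36 neutrons.
Total constituent mass: 29 × 1.00783 + 36 × 1.0086649 = 65.5390064 u
Mass defect Δm = 65.5390064 − 64.92779 = 0.6112164 u
Converting to energy: 0.6112164 u × 931.5 MeV/u = 569.348 MeV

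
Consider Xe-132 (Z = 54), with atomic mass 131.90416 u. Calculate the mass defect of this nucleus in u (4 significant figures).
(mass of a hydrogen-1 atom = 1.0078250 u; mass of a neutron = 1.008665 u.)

Z = 54, so N = A − Z = 132 − 54 = 78.
Σm = 54·m(¹H) + 78·m_n = 54.4225500 + 78.675870 = 133.0984200 u
Mass defect Δm = 133.0984200 − 131.90416 = 1.1942600 u

1.194 u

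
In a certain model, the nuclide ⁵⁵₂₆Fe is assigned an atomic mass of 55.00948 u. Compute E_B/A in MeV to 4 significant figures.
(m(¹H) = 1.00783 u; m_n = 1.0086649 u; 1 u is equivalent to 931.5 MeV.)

With 26 protons and 29 neutrons (A = 55):
Mass of separated nucleons = 26(1.00783) + 29(1.0086649) = 26.20358 + 29.2512821 = 55.4548621 u
Mass defect Δm = 55.4548621 − 55.00948 = 0.4453821 u
E_B = 0.4453821 × 931.5 = 414.873 MeV
Per nucleon: 414.873 / 55 = 7.543 MeV

7.543 MeV/nucleon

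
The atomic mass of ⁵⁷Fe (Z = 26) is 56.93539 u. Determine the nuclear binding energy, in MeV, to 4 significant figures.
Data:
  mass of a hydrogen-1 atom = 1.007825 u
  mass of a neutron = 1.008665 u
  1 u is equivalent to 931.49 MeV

With 26 protons and 31 neutrons (A = 57):
Σm = 26·m(¹H) + 31·m_n = 26.203450 + 31.268615 = 57.472065 u
The mass defect is 57.472065 − 56.93539 = 0.536675 u.
Binding energy = Δm·c² = 0.536675 × 931.49 MeV/u = 499.907 MeV

499.9 MeV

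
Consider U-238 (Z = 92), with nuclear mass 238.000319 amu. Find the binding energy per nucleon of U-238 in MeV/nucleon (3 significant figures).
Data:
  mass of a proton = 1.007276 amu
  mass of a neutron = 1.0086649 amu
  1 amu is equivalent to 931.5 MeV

7.57 MeV/nucleon

Mass of separated nucleons = 92(1.007276) + 146(1.0086649) = 92.669392 + 147.2650754 = 239.9344674 amu
Mass defect Δm = 239.9344674 − 238.000319 = 1.9341484 amu
Binding energy = Δm·c² = 1.9341484 × 931.5 MeV/amu = 1801.66 MeV
Dividing by A = 238 gives 7.570 MeV per nucleon.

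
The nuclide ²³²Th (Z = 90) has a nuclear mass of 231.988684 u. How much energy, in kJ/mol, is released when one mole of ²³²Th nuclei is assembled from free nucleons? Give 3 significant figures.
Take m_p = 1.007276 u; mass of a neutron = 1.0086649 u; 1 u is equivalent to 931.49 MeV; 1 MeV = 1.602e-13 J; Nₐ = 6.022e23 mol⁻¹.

1.70e+11 kJ/mol

The nucleus contains 90 protons and 232 − 90 = 142 neutrons.
Total constituent mass: 90 × 1.007276 + 142 × 1.0086649 = 233.8852558 u
Δm = 233.8852558 − 231.988684 = 1.8965718 u
Converting to energy: 1.8965718 u × 931.49 MeV/u = 1766.64 MeV
Per nucleus in joules: 1766.64 MeV × 1.602e-13 J/MeV = 2.8302e-10 J
Per mole: 2.8302e-10 J × 6.022e23 mol⁻¹ = 1.7043e+14 J/mol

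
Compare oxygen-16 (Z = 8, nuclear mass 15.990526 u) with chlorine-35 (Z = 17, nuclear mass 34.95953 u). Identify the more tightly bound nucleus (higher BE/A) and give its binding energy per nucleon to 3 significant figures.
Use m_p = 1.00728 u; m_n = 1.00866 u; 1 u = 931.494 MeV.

chlorine-35; 8.52 MeV/nucleon

oxygen-16: Σm = 8(1.00728) + 8(1.00866) = 16.12752 u; Δm = 0.136994 u; E_B = 127.61 MeV; E_B/A = 7.976 MeV
chlorine-35: Σm = 17(1.00728) + 18(1.00866) = 35.27964 u; Δm = 0.32011 u; E_B = 298.18 MeV; E_B/A = 8.519 MeV
chlorine-35 has the higher binding energy per nucleon, so it is the more tightly bound nucleus.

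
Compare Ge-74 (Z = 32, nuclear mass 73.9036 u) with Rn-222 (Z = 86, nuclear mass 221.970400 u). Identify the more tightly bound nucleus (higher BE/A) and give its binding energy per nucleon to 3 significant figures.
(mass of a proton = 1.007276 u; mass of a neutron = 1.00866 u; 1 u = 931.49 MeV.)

Ge-74: Σm = 32(1.007276) + 42(1.00866) = 74.596552 u; Δm = 0.692952 u; E_B = 645.48 MeV; E_B/A = 8.723 MeV
Rn-222: Σm = 86(1.007276) + 136(1.00866) = 223.803496 u; Δm = 1.833096 u; E_B = 1707.5 MeV; E_B/A = 7.691 MeV
Ge-74 has the higher binding energy per nucleon, so it is the more tightly bound nucleus.

Ge-74; 8.72 MeV/nucleon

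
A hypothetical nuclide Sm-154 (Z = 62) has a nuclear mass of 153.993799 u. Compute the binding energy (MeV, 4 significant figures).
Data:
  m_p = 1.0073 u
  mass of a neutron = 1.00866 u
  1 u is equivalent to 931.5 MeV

1170 MeV

With 62 protons and 92 neutrons (A = 154):
Total constituent mass: 62 × 1.0073 + 92 × 1.00866 = 155.24932 u
Mass defect Δm = 155.24932 − 153.993799 = 1.255521 u
E_B = 1.255521 × 931.5 = 1169.52 MeV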